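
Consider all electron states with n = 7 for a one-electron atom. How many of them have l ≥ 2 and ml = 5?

Per l-value: l=5 → 1; l=6 → 1.
Orbitals: 1 + 1 = 2. Each orbital carries two spin states, so 2 × 2 = 4 states.

4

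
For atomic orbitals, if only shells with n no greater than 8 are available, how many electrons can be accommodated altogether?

Total orbitals = 1² + 2² + 3² + 4² + 5² + 6² + 7² + 8² = 204. Doubling for spin gives 408 electrons.

408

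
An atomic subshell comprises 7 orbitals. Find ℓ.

ℓ = 3

2ℓ+1 = 7 gives ℓ = 3.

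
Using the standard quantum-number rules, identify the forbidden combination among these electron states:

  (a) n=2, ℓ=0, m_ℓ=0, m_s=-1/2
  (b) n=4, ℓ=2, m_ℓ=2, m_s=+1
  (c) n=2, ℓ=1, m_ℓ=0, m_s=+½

(b)

(b) has m_s = +1, but an electron's spin must be ±1/2.
The remaining sets (a), (c) satisfy all four rules.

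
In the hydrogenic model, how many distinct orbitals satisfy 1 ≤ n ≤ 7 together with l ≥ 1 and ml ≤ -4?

10

For each n in the range, tally the orbitals obeying l ≥ 1 and ml ≤ -4:
n=5 → 1; n=6 → 3; n=7 → 6.
Total orbitals: 1 + 3 + 6 = 10.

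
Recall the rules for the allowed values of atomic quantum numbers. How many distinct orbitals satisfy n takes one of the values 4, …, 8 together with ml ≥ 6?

4

Treat each shell separately and count matching orbitals:
n=7 → 1; n=8 → 3.
Total orbitals: 1 + 3 = 4.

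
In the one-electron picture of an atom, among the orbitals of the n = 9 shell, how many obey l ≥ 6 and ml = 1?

3

With n = 9 the allowed l are 0, 1, …, 8.
Per l-value: l=6 → 1; l=7 → 1; l=8 → 1.
Total orbitals: 1 + 1 + 1 = 3.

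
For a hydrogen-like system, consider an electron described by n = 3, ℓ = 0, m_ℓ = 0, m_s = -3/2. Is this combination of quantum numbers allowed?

The spin quantum number for an electron can only be m_s = +1/2 or −1/2; m_s = -3/2 is not one of those.

Invalid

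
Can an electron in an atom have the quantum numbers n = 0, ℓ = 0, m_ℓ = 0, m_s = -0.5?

The principal quantum number must be a positive integer (n ≥ 1), but here n = 0.

Not allowed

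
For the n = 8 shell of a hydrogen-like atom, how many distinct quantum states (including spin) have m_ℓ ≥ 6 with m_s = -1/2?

For n = 8, ℓ ranges over 0 … 7.
Orbitals with m_ℓ ≥ 6, by ℓ: ℓ=6 → 1; ℓ=7 → 2.
Orbitals: 1 + 2 = 3. With m_s fixed to a single value there is one state per orbital, giving 3 states.

3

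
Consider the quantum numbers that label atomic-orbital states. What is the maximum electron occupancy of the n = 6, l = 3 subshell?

14

A subshell with l = 3 has 2l+1 = 7 orbitals, each holding 2 electrons (spin ±1/2), so 7 × 2 = 14.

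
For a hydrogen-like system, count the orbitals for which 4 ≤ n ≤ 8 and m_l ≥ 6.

4

For each n in the range, tally the orbitals obeying m_l ≥ 6:
n=7 → 1; n=8 → 3.
Total orbitals: 1 + 3 = 4.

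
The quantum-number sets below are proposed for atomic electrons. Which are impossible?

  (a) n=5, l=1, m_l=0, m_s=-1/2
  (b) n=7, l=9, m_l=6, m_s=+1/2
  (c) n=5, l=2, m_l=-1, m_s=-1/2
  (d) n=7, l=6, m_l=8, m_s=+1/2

(b) has l = 9 ≥ n = 7, violating 0 ≤ l ≤ n−1.
(d) has |m_l| = 8 > l = 6, violating −l ≤ m_l ≤ l.
The remaining sets (a), (c) satisfy all four rules.

(b) and (d)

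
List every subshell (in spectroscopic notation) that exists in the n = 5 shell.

For n = 5, l runs from 0 to 4. In spectroscopic notation l = 0,1,2,… ↔ s,p,d,f,g,h,i, so the subshells are 5s, 5p, 5d, 5f, 5g.

5s, 5p, 5d, 5f, 5g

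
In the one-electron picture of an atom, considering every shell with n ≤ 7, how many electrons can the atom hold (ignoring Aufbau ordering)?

Total orbitals = 1² + 2² + 3² + 4² + 5² + 6² + 7² = 140. Doubling for spin gives 280 electrons.

280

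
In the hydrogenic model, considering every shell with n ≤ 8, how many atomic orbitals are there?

Total orbitals = 1² + 2² + 3² + 4² + 5² + 6² + 7² + 8² = 204.

204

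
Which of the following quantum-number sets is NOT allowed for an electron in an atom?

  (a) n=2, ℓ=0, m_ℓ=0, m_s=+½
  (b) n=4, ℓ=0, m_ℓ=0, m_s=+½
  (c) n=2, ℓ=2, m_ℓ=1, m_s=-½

(c)

(c) has ℓ = 2 ≥ n = 2, violating 0 ≤ ℓ ≤ n−1.
The remaining sets (a), (b) satisfy all four rules.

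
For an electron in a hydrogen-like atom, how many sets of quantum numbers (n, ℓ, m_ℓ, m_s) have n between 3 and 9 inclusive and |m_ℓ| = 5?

40

Count contributing orbitals for each principal shell:
n=6 → 2; n=7 → 4; n=8 → 6; n=9 → 8.
Orbitals: 2 + 4 + 6 + 8 = 20. Including both spin states (m_s = ±1/2) gives 2 × 20 = 40 states.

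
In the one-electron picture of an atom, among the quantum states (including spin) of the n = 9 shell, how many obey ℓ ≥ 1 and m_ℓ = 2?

14

For n = 9, ℓ ranges over 0 … 8.
Per ℓ-value: ℓ=2 → 1; ℓ=3 → 1; ℓ=4 → 1; ℓ=5 → 1; ℓ=6 → 1; ℓ=7 → 1; ℓ=8 → 1.
Orbitals: 1 + 1 + 1 + 1 + 1 + 1 + 1 = 7. Each orbital carries two spin states, so 7 × 2 = 14 states.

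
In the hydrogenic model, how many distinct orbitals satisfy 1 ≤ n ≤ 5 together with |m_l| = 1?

Go shell by shell, enumerating (l, m_l) with |m_l| = 1:
n=2 → 2; n=3 → 4; n=4 → 6; n=5 → 8.
Total orbitals: 2 + 4 + 6 + 8 = 20.

20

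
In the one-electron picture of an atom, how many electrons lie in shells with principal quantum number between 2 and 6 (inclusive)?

180

Shell n has n² orbitals: 2²=4 + 3²=9 + 4²=16 + 5²=25 + 6²=36 = 90 orbitals.
Two spin states per orbital: 2 × 90 = 180 electrons.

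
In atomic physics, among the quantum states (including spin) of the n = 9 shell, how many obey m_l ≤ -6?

Go through l = 0, …, 8 (the values permitted for n = 9).
Per l-value: l=6 → 1; l=7 → 2; l=8 → 3.
Orbitals: 1 + 2 + 3 = 6. Each orbital carries two spin states, so 6 × 2 = 12 states.

12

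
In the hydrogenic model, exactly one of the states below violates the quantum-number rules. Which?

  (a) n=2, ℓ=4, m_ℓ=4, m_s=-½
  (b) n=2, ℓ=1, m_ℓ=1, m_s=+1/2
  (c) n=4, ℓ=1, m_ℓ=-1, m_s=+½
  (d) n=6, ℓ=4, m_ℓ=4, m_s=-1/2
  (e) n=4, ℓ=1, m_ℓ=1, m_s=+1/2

(a)

(a) has ℓ = 4 ≥ n = 2, violating 0 ≤ ℓ ≤ n−1.
The remaining sets (b), (c), (d), (e) satisfy all four rules.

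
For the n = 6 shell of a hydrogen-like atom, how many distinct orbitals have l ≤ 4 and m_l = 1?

4

Go through l = 0, …, 5 (the values permitted for n = 6).
Orbitals with l ≤ 4 and m_l = 1, by l: l=1 → 1; l=2 → 1; l=3 → 1; l=4 → 1.
Total orbitals: 1 + 1 + 1 + 1 = 4.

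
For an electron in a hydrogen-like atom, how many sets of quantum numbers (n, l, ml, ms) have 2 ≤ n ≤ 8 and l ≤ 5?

324

For each n in the range, tally the orbitals obeying l ≤ 5:
n=2 → 4; n=3 → 9; n=4 → 16; n=5 → 25; n=6 → 36; n=7 → 36; n=8 → 36.
Orbitals: 4 + 9 + 16 + 25 + 36 + 36 + 36 = 162. Including both spin states (ms = ±1/2) gives 2 × 162 = 324 states.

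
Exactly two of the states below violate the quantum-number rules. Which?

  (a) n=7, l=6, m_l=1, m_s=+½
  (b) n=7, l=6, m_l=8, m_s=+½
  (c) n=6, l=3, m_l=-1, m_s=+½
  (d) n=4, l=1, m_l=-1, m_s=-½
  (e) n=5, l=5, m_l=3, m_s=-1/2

(b) has |m_l| = 8 > l = 6, violating −l ≤ m_l ≤ l.
(e) has l = 5 ≥ n = 5, violating 0 ≤ l ≤ n−1.
The remaining sets (a), (c), (d) satisfy all four rules.

(b) and (e)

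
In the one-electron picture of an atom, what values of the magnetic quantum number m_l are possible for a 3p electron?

The 3p subshell has l = 1, and m_l takes every integer from −l to +l. With l = 1 that gives the 3 values -1, 0, 1.

-1, 0, 1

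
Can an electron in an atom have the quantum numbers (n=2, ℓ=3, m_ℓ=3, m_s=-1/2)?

The orbital quantum number must satisfy 0 ≤ ℓ ≤ n−1. With n = 2 the allowed ℓ values are 0, 1, so ℓ = 3 is out of range.

Invalid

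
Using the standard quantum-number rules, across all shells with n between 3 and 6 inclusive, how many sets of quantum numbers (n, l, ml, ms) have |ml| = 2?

40

Go shell by shell, enumerating (l, ml) with |ml| = 2:
n=3 → 2; n=4 → 4; n=5 → 6; n=6 → 8.
Orbitals: 2 + 4 + 6 + 8 = 20. Including both spin states (ms = ±1/2) gives 2 × 20 = 40 states.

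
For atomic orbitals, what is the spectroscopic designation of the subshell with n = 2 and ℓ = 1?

ℓ = 1 corresponds to the letter 'p', so the subshell is 2p.

2p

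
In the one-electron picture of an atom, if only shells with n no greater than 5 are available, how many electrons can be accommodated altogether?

110

Total orbitals = 1² + 2² + 3² + 4² + 5² = 55. Doubling for spin gives 110 electrons.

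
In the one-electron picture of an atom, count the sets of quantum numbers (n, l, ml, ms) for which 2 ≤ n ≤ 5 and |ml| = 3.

For each n in the range, tally the orbitals obeying |ml| = 3:
n=4 → 2; n=5 → 4.
Orbitals: 2 + 4 = 6. Including both spin states (ms = ±1/2) gives 2 × 6 = 12 states.

12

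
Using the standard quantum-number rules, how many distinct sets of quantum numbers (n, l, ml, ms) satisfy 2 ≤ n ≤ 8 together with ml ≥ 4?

For each n in the range, tally the orbitals obeying ml ≥ 4:
n=5 → 1; n=6 → 3; n=7 → 6; n=8 → 10.
Orbitals: 1 + 3 + 6 + 10 = 20. Including both spin states (ms = ±1/2) gives 2 × 20 = 40 states.

40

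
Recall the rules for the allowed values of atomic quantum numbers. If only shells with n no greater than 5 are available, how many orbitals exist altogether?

55

Total orbitals = 1² + 2² + 3² + 4² + 5² = 55.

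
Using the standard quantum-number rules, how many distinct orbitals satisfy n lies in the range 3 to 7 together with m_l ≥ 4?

10

Go shell by shell, enumerating (l, m_l) with m_l ≥ 4:
n=5 → 1; n=6 → 3; n=7 → 6.
Total orbitals: 1 + 3 + 6 = 10.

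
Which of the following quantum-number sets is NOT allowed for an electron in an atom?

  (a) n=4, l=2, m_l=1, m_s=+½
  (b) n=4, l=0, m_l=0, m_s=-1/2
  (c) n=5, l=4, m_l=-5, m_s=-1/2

(c)

(c) has |m_l| = 5 > l = 4, violating −l ≤ m_l ≤ l.
The remaining sets (a), (b) satisfy all four rules.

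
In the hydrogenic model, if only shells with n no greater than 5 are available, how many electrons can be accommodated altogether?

Total orbitals = 1² + 2² + 3² + 4² + 5² = 55. Doubling for spin gives 110 electrons.

110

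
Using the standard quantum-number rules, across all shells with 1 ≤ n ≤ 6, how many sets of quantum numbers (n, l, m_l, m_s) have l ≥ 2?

140

Count contributing orbitals for each principal shell:
n=3 → 5; n=4 → 12; n=5 → 21; n=6 → 32.
Orbitals: 5 + 12 + 21 + 32 = 70. Including both spin states (m_s = ±1/2) gives 2 × 70 = 140 states.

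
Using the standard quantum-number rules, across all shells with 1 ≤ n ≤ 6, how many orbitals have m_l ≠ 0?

For each n in the range, tally the orbitals obeying m_l ≠ 0:
n=2 → 2; n=3 → 6; n=4 → 12; n=5 → 20; n=6 → 30.
Total orbitals: 2 + 6 + 12 + 20 + 30 = 70.

70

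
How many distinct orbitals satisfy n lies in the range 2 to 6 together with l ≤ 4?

Treat each shell separately and count matching orbitals:
n=2 → 4; n=3 → 9; n=4 → 16; n=5 → 25; n=6 → 25.
Total orbitals: 4 + 9 + 16 + 25 + 25 = 79.

79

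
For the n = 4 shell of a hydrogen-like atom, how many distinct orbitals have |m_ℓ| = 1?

Go through ℓ = 0, …, 3 (the values permitted for n = 4).
Orbitals with |m_ℓ| = 1, by ℓ: ℓ=1 → 2; ℓ=2 → 2; ℓ=3 → 2.
Total orbitals: 2 + 2 + 2 = 6.

6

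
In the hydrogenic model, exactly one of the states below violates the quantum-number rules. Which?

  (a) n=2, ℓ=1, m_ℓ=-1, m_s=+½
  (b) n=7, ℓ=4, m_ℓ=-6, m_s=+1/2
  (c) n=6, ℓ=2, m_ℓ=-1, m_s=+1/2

(b)

(b) has |m_ℓ| = 6 > ℓ = 4, violating −ℓ ≤ m_ℓ ≤ ℓ.
The remaining sets (a), (c) satisfy all four rules.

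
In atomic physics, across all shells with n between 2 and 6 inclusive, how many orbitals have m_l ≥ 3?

Work shell by shell — for each n, count the (l, m_l) pairs that satisfy m_l ≥ 3:
n=4 → 1; n=5 → 3; n=6 → 6.
Total orbitals: 1 + 3 + 6 = 10.

10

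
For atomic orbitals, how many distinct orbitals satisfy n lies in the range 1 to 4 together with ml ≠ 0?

20

For each n in the range, tally the orbitals obeying ml ≠ 0:
n=2 → 2; n=3 → 6; n=4 → 12.
Total orbitals: 2 + 6 + 12 = 20.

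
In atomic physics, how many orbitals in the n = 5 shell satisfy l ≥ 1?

The n = 5 shell has l = 0 through 4; check each.
Per l-value: l=1 → 3; l=2 → 5; l=3 → 7; l=4 → 9.
Total orbitals: 3 + 5 + 7 + 9 = 24.

24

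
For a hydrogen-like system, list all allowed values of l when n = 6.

l is an integer with 0 ≤ l ≤ n−1, so for n = 6: l = 0, 1, 2, 3, 4, 5.

0, 1, 2, 3, 4, 5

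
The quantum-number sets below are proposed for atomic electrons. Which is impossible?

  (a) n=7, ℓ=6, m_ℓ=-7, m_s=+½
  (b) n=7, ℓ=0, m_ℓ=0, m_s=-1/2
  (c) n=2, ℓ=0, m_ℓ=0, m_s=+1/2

(a) has |m_ℓ| = 7 > ℓ = 6, violating −ℓ ≤ m_ℓ ≤ ℓ.
The remaining sets (b), (c) satisfy all four rules.

(a)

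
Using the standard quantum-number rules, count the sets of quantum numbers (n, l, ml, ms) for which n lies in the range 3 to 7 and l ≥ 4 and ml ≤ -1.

Per-shell orbital counts meeting the constraint:
n=5 → 4; n=6 → 9; n=7 → 15.
Orbitals: 4 + 9 + 15 = 28. Including both spin states (ms = ±1/2) gives 2 × 28 = 56 states.

56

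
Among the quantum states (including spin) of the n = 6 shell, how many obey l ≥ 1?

With n = 6 the allowed l are 0, 1, …, 5.
Contributions: l=1 → 3; l=2 → 5; l=3 → 7; l=4 → 9; l=5 → 11.
Orbitals: 3 + 5 + 7 + 9 + 11 = 35. Each orbital carries two spin states, so 35 × 2 = 70 states.

70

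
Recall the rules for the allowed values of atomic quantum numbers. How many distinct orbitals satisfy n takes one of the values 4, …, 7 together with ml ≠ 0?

For each n in the range, tally the orbitals obeying ml ≠ 0:
n=4 → 12; n=5 → 20; n=6 → 30; n=7 → 42.
Total orbitals: 12 + 20 + 30 + 42 = 104.

104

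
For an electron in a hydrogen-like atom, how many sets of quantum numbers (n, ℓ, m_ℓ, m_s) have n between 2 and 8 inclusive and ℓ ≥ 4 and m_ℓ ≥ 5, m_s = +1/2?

Per-shell orbital counts meeting the constraint:
n=6 → 1; n=7 → 3; n=8 → 6.
Orbitals: 1 + 3 + 6 = 10. With m_s fixed to +1/2 there is one state per orbital, so 10 states.

10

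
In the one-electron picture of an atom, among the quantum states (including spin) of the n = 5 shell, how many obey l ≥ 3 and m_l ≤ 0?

18

Go through l = 0, …, 4 (the values permitted for n = 5).
Orbitals with l ≥ 3 and m_l ≤ 0, by l: l=3 → 4; l=4 → 5.
Orbitals: 4 + 5 = 9. Each orbital carries two spin states, so 9 × 2 = 18 states.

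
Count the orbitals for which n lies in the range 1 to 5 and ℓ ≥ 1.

50

Work shell by shell — for each n, count the (ℓ, m_ℓ) pairs that satisfy ℓ ≥ 1:
n=2 → 3; n=3 → 8; n=4 → 15; n=5 → 24.
Total orbitals: 3 + 8 + 15 + 24 = 50.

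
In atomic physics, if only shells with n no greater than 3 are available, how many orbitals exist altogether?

14

Total orbitals = 1² + 2² + 3² = 14.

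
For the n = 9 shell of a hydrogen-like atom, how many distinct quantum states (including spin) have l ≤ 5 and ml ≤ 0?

42

The (l, ml) pairs meeting l ≤ 5 and ml ≤ 0 give: l=0 → 1; l=1 → 2; l=2 → 3; l=3 → 4; l=4 → 5; l=5 → 6.
Orbitals: 1 + 2 + 3 + 4 + 5 + 6 = 21. Each orbital carries two spin states, so 21 × 2 = 42 states.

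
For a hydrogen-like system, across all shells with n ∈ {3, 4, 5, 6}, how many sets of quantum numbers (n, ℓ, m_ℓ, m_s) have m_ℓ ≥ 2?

40

For each n in the range, tally the orbitals obeying m_ℓ ≥ 2:
n=3 → 1; n=4 → 3; n=5 → 6; n=6 → 10.
Orbitals: 1 + 3 + 6 + 10 = 20. Including both spin states (m_s = ±1/2) gives 2 × 20 = 40 states.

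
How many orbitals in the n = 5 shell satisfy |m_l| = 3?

For n = 5, l ranges over 0 … 4.
Orbitals with |m_l| = 3, by l: l=3 → 2; l=4 → 2.
Total orbitals: 2 + 2 = 4.

4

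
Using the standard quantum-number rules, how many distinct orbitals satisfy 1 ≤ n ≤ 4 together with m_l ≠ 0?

20

Go shell by shell, enumerating (l, m_l) with m_l ≠ 0:
n=2 → 2; n=3 → 6; n=4 → 12.
Total orbitals: 2 + 6 + 12 = 20.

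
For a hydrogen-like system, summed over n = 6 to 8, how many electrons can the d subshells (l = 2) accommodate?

A d subshell (l = 2) exists for every n ≥ 3, so shells n = 6, 7, 8 each contribute one — 3 subshells.
Since each d subshell holds 2(2·2+1) = 10 electrons, the total is 3 × 10 = 30.

30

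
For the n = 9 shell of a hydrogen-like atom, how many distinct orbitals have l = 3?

The n = 9 shell has l = 0 through 8; check each.
Contributions: l=3 → 7.
Total orbitals: 7.

7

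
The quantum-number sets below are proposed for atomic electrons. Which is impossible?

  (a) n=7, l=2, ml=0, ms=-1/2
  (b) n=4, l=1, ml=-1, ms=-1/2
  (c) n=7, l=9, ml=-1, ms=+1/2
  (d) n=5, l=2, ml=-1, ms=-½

(c)

(c) has l = 9 ≥ n = 7, violating 0 ≤ l ≤ n−1.
The remaining sets (a), (b), (d) satisfy all four rules.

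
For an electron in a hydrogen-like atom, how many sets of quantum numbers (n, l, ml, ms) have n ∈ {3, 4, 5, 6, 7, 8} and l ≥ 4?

Per-shell orbital counts meeting the constraint:
n=5 → 9; n=6 → 20; n=7 → 33; n=8 → 48.
Orbitals: 9 + 20 + 33 + 48 = 110. Including both spin states (ms = ±1/2) gives 2 × 110 = 220 states.

220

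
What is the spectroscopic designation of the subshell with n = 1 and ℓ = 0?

ℓ = 0 corresponds to the letter 's', so the subshell is 1s.

1s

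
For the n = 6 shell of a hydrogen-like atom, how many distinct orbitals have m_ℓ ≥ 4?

The n = 6 shell has ℓ = 0 through 5; check each.
Per ℓ-value: ℓ=4 → 1; ℓ=5 → 2.
Total orbitals: 1 + 2 = 3.

3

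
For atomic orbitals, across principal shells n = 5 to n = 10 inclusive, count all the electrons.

710

Shell n has n² orbitals: 5²=25 + 6²=36 + 7²=49 + 8²=64 + 9²=81 + 10²=100 = 355 orbitals.
Two spin states per orbital: 2 × 355 = 710 electrons.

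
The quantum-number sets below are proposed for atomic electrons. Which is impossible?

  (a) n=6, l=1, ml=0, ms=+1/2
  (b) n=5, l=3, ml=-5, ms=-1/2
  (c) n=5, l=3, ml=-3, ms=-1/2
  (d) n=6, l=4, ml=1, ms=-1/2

(b) has |ml| = 5 > l = 3, violating −l ≤ ml ≤ l.
The remaining sets (a), (c), (d) satisfy all four rules.

(b)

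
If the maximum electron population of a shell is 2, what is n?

n = 1

2n² = 2 ⇒ n² = 1 ⇒ n = 1.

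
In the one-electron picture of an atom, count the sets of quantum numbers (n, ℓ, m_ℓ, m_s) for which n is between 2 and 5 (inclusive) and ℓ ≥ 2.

76

Count contributing orbitals for each principal shell:
n=3 → 5; n=4 → 12; n=5 → 21.
Orbitals: 5 + 12 + 21 = 38. Including both spin states (m_s = ±1/2) gives 2 × 38 = 76 states.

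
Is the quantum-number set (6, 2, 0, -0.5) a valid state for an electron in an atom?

n = 6 is a positive integer. l = 2 satisfies 0 ≤ l ≤ n−1 = 5. ml = 0 lies in the range −l … +l (here −2 … 2). ms = -1/2 is one of ±1/2.
All four constraints are satisfied.

Yes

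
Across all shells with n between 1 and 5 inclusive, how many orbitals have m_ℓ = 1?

10

For each n in the range, tally the orbitals obeying m_ℓ = 1:
n=2 → 1; n=3 → 2; n=4 → 3; n=5 → 4.
Total orbitals: 1 + 2 + 3 + 4 = 10.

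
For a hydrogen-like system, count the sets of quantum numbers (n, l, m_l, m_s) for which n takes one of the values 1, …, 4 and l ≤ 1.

26

Go shell by shell, enumerating (l, m_l) with l ≤ 1:
n=1 → 1; n=2 → 4; n=3 → 4; n=4 → 4.
Orbitals: 1 + 4 + 4 + 4 = 13. Including both spin states (m_s = ±1/2) gives 2 × 13 = 26 states.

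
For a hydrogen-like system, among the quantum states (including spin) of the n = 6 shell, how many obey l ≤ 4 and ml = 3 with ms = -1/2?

2

The n = 6 shell has l = 0 through 5; check each.
Per l-value: l=3 → 1; l=4 → 1.
Orbitals: 1 + 1 = 2. With ms fixed to a single value there is one state per orbital, giving 2 states.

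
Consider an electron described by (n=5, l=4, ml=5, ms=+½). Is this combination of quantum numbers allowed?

The magnetic quantum number must satisfy −l ≤ ml ≤ l. With l = 4, ml can only be -4, -3, -2, -1, 0, 1, 2, 3, 4, so ml = 5 is forbidden.

Invalid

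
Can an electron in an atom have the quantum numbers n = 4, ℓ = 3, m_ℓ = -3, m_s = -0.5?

n = 4 is a positive integer. ℓ = 3 satisfies 0 ≤ ℓ ≤ n−1 = 3. m_ℓ = -3 lies in the range −ℓ … +ℓ (here −3 … 3). m_s = -1/2 is one of ±1/2.
All four constraints are satisfied.

Valid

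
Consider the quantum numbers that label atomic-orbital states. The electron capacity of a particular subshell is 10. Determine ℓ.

2(2ℓ+1) = 10 ⇒ 2ℓ+1 = 5 ⇒ ℓ = 2.

ℓ = 2 (d)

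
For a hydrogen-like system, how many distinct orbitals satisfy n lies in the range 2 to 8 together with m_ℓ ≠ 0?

168

Treat each shell separately and count matching orbitals:
n=2 → 2; n=3 → 6; n=4 → 12; n=5 → 20; n=6 → 30; n=7 → 42; n=8 → 56.
Total orbitals: 2 + 6 + 12 + 20 + 30 + 42 + 56 = 168.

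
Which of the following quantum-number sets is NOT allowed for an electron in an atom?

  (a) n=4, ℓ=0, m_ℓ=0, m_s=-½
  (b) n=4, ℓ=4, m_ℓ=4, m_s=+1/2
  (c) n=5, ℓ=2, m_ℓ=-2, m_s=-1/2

(b)

(b) has ℓ = 4 ≥ n = 4, violating 0 ≤ ℓ ≤ n−1.
The remaining sets (a), (c) satisfy all four rules.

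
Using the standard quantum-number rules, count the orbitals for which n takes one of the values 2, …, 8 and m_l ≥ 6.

Per-shell orbital counts meeting the constraint:
n=7 → 1; n=8 → 3.
Total orbitals: 1 + 3 = 4.

4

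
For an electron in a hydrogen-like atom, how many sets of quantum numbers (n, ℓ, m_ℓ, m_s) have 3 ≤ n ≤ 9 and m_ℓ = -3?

42

Go shell by shell, enumerating (ℓ, m_ℓ) with m_ℓ = -3:
n=4 → 1; n=5 → 2; n=6 → 3; n=7 → 4; n=8 → 5; n=9 → 6.
Orbitals: 1 + 2 + 3 + 4 + 5 + 6 = 21. Including both spin states (m_s = ±1/2) gives 2 × 21 = 42 states.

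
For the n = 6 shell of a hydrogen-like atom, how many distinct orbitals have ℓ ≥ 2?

32

With n = 6 the allowed ℓ are 0, 1, …, 5.
The (ℓ, m_ℓ) pairs meeting ℓ ≥ 2 give: ℓ=2 → 5; ℓ=3 → 7; ℓ=4 → 9; ℓ=5 → 11.
Total orbitals: 5 + 7 + 9 + 11 = 32.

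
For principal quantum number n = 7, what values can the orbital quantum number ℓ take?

ℓ is an integer with 0 ≤ ℓ ≤ n−1, so for n = 7: ℓ = 0, 1, 2, 3, 4, 5, 6.

0, 1, 2, 3, 4, 5, 6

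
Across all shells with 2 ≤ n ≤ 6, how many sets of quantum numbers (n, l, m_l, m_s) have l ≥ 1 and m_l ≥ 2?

40

Go shell by shell, enumerating (l, m_l) with l ≥ 1 and m_l ≥ 2:
n=3 → 1; n=4 → 3; n=5 → 6; n=6 → 10.
Orbitals: 1 + 3 + 6 + 10 = 20. Including both spin states (m_s = ±1/2) gives 2 × 20 = 40 states.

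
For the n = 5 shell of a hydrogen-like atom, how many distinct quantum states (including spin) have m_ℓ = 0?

With n = 5 the allowed ℓ are 0, 1, …, 4.
The (ℓ, m_ℓ) pairs meeting m_ℓ = 0 give: ℓ=0 → 1; ℓ=1 → 1; ℓ=2 → 1; ℓ=3 → 1; ℓ=4 → 1.
Orbitals: 1 + 1 + 1 + 1 + 1 = 5. Each orbital carries two spin states, so 5 × 2 = 10 states.

10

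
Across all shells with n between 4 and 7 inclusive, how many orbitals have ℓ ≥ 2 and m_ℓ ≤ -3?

20

Work shell by shell — for each n, count the (ℓ, m_ℓ) pairs that satisfy ℓ ≥ 2 and m_ℓ ≤ -3:
n=4 → 1; n=5 → 3; n=6 → 6; n=7 → 10.
Total orbitals: 1 + 3 + 6 + 10 = 20.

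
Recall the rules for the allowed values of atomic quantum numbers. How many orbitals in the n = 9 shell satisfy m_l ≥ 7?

Per l-value: l=7 → 1; l=8 → 2.
Total orbitals: 1 + 2 = 3.

3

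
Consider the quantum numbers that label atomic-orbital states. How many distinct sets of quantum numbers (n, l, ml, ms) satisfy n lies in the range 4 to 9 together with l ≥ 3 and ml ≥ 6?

Go shell by shell, enumerating (l, ml) with l ≥ 3 and ml ≥ 6:
n=7 → 1; n=8 → 3; n=9 → 6.
Orbitals: 1 + 3 + 6 = 10. Including both spin states (ms = ±1/2) gives 2 × 10 = 20 states.

20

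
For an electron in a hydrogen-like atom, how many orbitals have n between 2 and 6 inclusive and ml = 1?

15

Treat each shell separately and count matching orbitals:
n=2 → 1; n=3 → 2; n=4 → 3; n=5 → 4; n=6 → 5.
Total orbitals: 1 + 2 + 3 + 4 + 5 = 15.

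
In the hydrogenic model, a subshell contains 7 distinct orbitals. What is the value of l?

l = 3 (f)

2l+1 = 7 gives l = 3.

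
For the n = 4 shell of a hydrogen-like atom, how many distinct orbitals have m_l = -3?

1

Orbitals with m_l = -3, by l: l=3 → 1.
Total orbitals: 1.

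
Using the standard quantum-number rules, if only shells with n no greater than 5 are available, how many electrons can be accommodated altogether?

110

Total orbitals = 1² + 2² + 3² + 4² + 5² = 55. Doubling for spin gives 110 electrons.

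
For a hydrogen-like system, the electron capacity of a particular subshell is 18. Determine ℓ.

2(2ℓ+1) = 18 ⇒ 2ℓ+1 = 9 ⇒ ℓ = 4.

ℓ = 4 (g)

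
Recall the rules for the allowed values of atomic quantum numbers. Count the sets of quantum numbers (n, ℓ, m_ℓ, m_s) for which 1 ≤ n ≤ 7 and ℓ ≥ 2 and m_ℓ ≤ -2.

For each n in the range, tally the orbitals obeying ℓ ≥ 2 and m_ℓ ≤ -2:
n=3 → 1; n=4 → 3; n=5 → 6; n=6 → 10; n=7 → 15.
Orbitals: 1 + 3 + 6 + 10 + 15 = 35. Including both spin states (m_s = ±1/2) gives 2 × 35 = 70 states.

70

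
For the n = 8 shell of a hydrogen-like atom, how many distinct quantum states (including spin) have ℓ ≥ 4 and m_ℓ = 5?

With n = 8 the allowed ℓ are 0, 1, …, 7.
The (ℓ, m_ℓ) pairs meeting ℓ ≥ 4 and m_ℓ = 5 give: ℓ=5 → 1; ℓ=6 → 1; ℓ=7 → 1.
Orbitals: 1 + 1 + 1 = 3. Each orbital carries two spin states, so 3 × 2 = 6 states.

6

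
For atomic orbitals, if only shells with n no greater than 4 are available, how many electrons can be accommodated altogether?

60

Total orbitals = 1² + 2² + 3² + 4² = 30. Doubling for spin gives 60 electrons.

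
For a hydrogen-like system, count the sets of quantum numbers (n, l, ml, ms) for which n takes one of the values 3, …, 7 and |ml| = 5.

For each n in the range, tally the orbitals obeying |ml| = 5:
n=6 → 2; n=7 → 4.
Orbitals: 2 + 4 = 6. Including both spin states (ms = ±1/2) gives 2 × 6 = 12 states.

12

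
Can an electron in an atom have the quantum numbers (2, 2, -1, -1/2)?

Invalid

The orbital quantum number must satisfy 0 ≤ l ≤ n−1. With n = 2 the allowed l values are 0, 1, so l = 2 is out of range.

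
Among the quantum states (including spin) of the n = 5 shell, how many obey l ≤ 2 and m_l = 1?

The (l, m_l) pairs meeting l ≤ 2 and m_l = 1 give: l=1 → 1; l=2 → 1.
Orbitals: 1 + 1 = 2. Each orbital carries two spin states, so 2 × 2 = 4 states.

4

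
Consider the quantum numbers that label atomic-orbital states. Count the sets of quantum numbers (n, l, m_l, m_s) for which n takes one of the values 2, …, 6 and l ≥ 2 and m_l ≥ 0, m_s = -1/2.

40

Treat each shell separately and count matching orbitals:
n=3 → 3; n=4 → 7; n=5 → 12; n=6 → 18.
Orbitals: 3 + 7 + 12 + 18 = 40. With m_s fixed to -1/2 there is one state per orbital, so 40 states.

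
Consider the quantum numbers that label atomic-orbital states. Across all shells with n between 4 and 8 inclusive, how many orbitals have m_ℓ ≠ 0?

For each n in the range, tally the orbitals obeying m_ℓ ≠ 0:
n=4 → 12; n=5 → 20; n=6 → 30; n=7 → 42; n=8 → 56.
Total orbitals: 12 + 20 + 30 + 42 + 56 = 160.

160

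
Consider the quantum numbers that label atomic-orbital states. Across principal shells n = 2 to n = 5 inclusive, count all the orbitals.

54

Shell n has n² orbitals: 2²=4 + 3²=9 + 4²=16 + 5²=25 = 54 orbitals.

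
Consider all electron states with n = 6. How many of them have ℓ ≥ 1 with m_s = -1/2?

The (ℓ, m_ℓ) pairs meeting ℓ ≥ 1 give: ℓ=1 → 3; ℓ=2 → 5; ℓ=3 → 7; ℓ=4 → 9; ℓ=5 → 11.
Orbitals: 3 + 5 + 7 + 9 + 11 = 35. With m_s fixed to a single value there is one state per orbital, giving 35 states.

35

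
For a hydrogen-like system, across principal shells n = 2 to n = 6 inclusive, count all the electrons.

180

Shell n has n² orbitals: 2²=4 + 3²=9 + 4²=16 + 5²=25 + 6²=36 = 90 orbitals.
Two spin states per orbital: 2 × 90 = 180 electrons.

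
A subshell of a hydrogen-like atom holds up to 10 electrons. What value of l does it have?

2(2l+1) = 10 ⇒ 2l+1 = 5 ⇒ l = 2.

l = 2 (d)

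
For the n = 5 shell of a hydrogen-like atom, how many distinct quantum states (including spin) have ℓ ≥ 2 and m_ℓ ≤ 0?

24

The n = 5 shell has ℓ = 0 through 4; check each.
The (ℓ, m_ℓ) pairs meeting ℓ ≥ 2 and m_ℓ ≤ 0 give: ℓ=2 → 3; ℓ=3 → 4; ℓ=4 → 5.
Orbitals: 3 + 4 + 5 = 12. Each orbital carries two spin states, so 12 × 2 = 24 states.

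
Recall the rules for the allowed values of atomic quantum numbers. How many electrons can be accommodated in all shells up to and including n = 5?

Total orbitals = 1² + 2² + 3² + 4² + 5² = 55. Doubling for spin gives 110 electrons.

110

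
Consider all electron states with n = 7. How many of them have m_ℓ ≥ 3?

Go through ℓ = 0, …, 6 (the values permitted for n = 7).
Orbitals with m_ℓ ≥ 3, by ℓ: ℓ=3 → 1; ℓ=4 → 2; ℓ=5 → 3; ℓ=6 → 4.
Orbitals: 1 + 2 + 3 + 4 = 10. Each orbital carries two spin states, so 10 × 2 = 20 states.

20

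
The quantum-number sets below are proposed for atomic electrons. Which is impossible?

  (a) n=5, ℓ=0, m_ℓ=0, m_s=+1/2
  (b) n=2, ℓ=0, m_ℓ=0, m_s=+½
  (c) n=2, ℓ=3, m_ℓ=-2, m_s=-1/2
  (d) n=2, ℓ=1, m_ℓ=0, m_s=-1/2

(c)

(c) has ℓ = 3 ≥ n = 2, violating 0 ≤ ℓ ≤ n−1.
The remaining sets (a), (b), (d) satisfy all four rules.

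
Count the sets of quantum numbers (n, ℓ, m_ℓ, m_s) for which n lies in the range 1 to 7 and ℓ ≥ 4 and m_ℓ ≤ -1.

Count contributing orbitals for each principal shell:
n=5 → 4; n=6 → 9; n=7 → 15.
Orbitals: 4 + 9 + 15 = 28. Including both spin states (m_s = ±1/2) gives 2 × 28 = 56 states.

56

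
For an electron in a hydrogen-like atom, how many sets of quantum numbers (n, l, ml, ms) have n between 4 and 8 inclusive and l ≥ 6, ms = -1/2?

41

For each n in the range, tally the orbitals obeying l ≥ 6:
n=7 → 13; n=8 → 28.
Orbitals: 13 + 28 = 41. With ms fixed to -1/2 there is one state per orbital, so 41 states.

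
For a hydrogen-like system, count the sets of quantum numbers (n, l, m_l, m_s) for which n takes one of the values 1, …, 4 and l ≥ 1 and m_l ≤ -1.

20

For each n in the range, tally the orbitals obeying l ≥ 1 and m_l ≤ -1:
n=2 → 1; n=3 → 3; n=4 → 6.
Orbitals: 1 + 3 + 6 = 10. Including both spin states (m_s = ±1/2) gives 2 × 10 = 20 states.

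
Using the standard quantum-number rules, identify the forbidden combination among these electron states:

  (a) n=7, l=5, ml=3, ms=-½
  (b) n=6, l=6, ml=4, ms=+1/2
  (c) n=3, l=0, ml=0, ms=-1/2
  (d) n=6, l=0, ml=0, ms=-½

(b)

(b) has l = 6 ≥ n = 6, violating 0 ≤ l ≤ n−1.
The remaining sets (a), (c), (d) satisfy all four rules.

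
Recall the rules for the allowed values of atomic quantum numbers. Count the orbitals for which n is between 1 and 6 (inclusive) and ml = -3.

For each n in the range, tally the orbitals obeying ml = -3:
n=4 → 1; n=5 → 2; n=6 → 3.
Total orbitals: 1 + 2 + 3 = 6.

6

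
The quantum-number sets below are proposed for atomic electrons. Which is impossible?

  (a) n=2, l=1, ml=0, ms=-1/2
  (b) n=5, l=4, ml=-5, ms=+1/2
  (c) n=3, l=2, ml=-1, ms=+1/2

(b) has |ml| = 5 > l = 4, violating −l ≤ ml ≤ l.
The remaining sets (a), (c) satisfy all four rules.

(b)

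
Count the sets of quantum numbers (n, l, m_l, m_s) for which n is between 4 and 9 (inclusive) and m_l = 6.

Treat each shell separately and count matching orbitals:
n=7 → 1; n=8 → 2; n=9 → 3.
Orbitals: 1 + 2 + 3 = 6. Including both spin states (m_s = ±1/2) gives 2 × 6 = 12 states.

12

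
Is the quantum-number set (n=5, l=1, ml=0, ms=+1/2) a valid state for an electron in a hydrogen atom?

n = 5 is a positive integer. l = 1 satisfies 0 ≤ l ≤ n−1 = 4. ml = 0 lies in the range −l … +l (here −1 … 1). ms = +1/2 is one of ±1/2.
All four constraints are satisfied.

Allowed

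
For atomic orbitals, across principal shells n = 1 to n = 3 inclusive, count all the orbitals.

14

Shell n has n² orbitals: 1²=1 + 2²=4 + 3²=9 = 14 orbitals.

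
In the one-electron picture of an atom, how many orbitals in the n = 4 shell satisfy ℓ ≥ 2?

The n = 4 shell has ℓ = 0 through 3; check each.
Per ℓ-value: ℓ=2 → 5; ℓ=3 → 7.
Total orbitals: 5 + 7 = 12.

12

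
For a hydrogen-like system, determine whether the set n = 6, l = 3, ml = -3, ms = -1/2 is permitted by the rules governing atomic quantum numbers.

Valid

n = 6 is a positive integer. l = 3 satisfies 0 ≤ l ≤ n−1 = 5. ml = -3 lies in the range −l … +l (here −3 … 3). ms = -1/2 is one of ±1/2.
All four constraints are satisfied.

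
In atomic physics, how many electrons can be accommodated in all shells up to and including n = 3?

28

Total orbitals = 1² + 2² + 3² = 14. Doubling for spin gives 28 electrons.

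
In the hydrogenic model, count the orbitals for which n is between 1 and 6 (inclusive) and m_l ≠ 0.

Go shell by shell, enumerating (l, m_l) with m_l ≠ 0:
n=2 → 2; n=3 → 6; n=4 → 12; n=5 → 20; n=6 → 30.
Total orbitals: 2 + 6 + 12 + 20 + 30 = 70.

70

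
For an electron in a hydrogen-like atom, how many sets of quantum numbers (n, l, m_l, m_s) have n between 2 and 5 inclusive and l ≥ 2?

Work shell by shell — for each n, count the (l, m_l) pairs that satisfy l ≥ 2:
n=3 → 5; n=4 → 12; n=5 → 21.
Orbitals: 5 + 12 + 21 = 38. Including both spin states (m_s = ±1/2) gives 2 × 38 = 76 states.

76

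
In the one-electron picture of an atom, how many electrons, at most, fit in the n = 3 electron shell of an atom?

A shell holds 2n² electrons: 2 × 3² = 2 × 9 = 18.

18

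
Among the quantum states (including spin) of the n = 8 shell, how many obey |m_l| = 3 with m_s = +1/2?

10

The n = 8 shell has l = 0 through 7; check each.
The (l, m_l) pairs meeting |m_l| = 3 give: l=3 → 2; l=4 → 2; l=5 → 2; l=6 → 2; l=7 → 2.
Orbitals: 2 + 2 + 2 + 2 + 2 = 10. With m_s fixed to a single value there is one state per orbital, giving 10 states.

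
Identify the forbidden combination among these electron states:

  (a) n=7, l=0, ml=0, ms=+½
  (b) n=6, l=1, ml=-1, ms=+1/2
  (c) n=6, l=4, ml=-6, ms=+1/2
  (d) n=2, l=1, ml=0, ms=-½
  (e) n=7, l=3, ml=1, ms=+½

(c)

(c) has |ml| = 6 > l = 4, violating −l ≤ ml ≤ l.
The remaining sets (a), (b), (d), (e) satisfy all four rules.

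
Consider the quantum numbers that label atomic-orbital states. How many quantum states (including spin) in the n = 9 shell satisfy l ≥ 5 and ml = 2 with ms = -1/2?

The (l, ml) pairs meeting l ≥ 5 and ml = 2 give: l=5 → 1; l=6 → 1; l=7 → 1; l=8 → 1.
Orbitals: 1 + 1 + 1 + 1 = 4. With ms fixed to a single value there is one state per orbital, giving 4 states.

4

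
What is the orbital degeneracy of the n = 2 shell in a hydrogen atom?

The n = 2 shell contains n² = 2² = 4 orbitals.

4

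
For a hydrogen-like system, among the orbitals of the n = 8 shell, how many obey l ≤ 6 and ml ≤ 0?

Per l-value: l=0 → 1; l=1 → 2; l=2 → 3; l=3 → 4; l=4 → 5; l=5 → 6; l=6 → 7.
Total orbitals: 1 + 2 + 3 + 4 + 5 + 6 + 7 = 28.

28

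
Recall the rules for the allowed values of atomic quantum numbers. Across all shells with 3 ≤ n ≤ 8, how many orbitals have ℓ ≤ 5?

158

Per-shell orbital counts meeting the constraint:
n=3 → 9; n=4 → 16; n=5 → 25; n=6 → 36; n=7 → 36; n=8 → 36.
Total orbitals: 9 + 16 + 25 + 36 + 36 + 36 = 158.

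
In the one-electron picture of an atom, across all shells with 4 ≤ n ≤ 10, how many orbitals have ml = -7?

6

For each n in the range, tally the orbitals obeying ml = -7:
n=8 → 1; n=9 → 2; n=10 → 3.
Total orbitals: 1 + 2 + 3 = 6.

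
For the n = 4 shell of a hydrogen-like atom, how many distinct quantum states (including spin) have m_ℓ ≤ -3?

Go through ℓ = 0, …, 3 (the values permitted for n = 4).
Contributions: ℓ=3 → 1.
Orbitals: 1. Each orbital carries two spin states, so 1 × 2 = 2 states.

2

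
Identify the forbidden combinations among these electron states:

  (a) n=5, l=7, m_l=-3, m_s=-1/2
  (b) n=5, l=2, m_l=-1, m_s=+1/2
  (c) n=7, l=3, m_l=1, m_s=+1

(a) has l = 7 ≥ n = 5, violating 0 ≤ l ≤ n−1.
(c) has m_s = +1, but an electron's spin must be ±1/2.
The remaining set (b) satisfies all four rules.

(a) and (c)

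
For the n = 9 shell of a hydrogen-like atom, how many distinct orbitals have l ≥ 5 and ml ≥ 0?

Contributions: l=5 → 6; l=6 → 7; l=7 → 8; l=8 → 9.
Total orbitals: 6 + 7 + 8 + 9 = 30.

30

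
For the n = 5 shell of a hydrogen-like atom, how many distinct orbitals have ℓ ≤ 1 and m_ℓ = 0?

The n = 5 shell has ℓ = 0 through 4; check each.
Contributions: ℓ=0 → 1; ℓ=1 → 1.
Total orbitals: 1 + 1 = 2.

2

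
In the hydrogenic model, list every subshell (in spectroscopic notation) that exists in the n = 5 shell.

For n = 5, l runs from 0 to 4. In spectroscopic notation l = 0,1,2,… ↔ s,p,d,f,g,h,i, so the subshells are 5s, 5p, 5d, 5f, 5g.

5s, 5p, 5d, 5f, 5g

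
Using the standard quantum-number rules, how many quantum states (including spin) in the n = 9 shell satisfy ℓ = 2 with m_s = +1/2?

5

Contributions: ℓ=2 → 5.
Orbitals: 5. With m_s fixed to a single value there is one state per orbital, giving 5 states.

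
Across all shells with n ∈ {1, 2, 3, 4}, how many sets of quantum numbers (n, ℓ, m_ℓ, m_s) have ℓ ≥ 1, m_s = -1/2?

Per-shell orbital counts meeting the constraint:
n=2 → 3; n=3 → 8; n=4 → 15.
Orbitals: 3 + 8 + 15 = 26. With m_s fixed to -1/2 there is one state per orbital, so 26 states.

26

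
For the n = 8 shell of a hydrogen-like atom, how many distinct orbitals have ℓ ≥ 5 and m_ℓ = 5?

The (ℓ, m_ℓ) pairs meeting ℓ ≥ 5 and m_ℓ = 5 give: ℓ=5 → 1; ℓ=6 → 1; ℓ=7 → 1.
Total orbitals: 1 + 1 + 1 = 3.

3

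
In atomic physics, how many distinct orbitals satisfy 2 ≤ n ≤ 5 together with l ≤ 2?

31

Treat each shell separately and count matching orbitals:
n=2 → 4; n=3 → 9; n=4 → 9; n=5 → 9.
Total orbitals: 4 + 9 + 9 + 9 = 31.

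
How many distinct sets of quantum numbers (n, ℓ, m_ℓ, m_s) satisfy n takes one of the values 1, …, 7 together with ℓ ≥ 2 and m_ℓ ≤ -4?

Work shell by shell — for each n, count the (ℓ, m_ℓ) pairs that satisfy ℓ ≥ 2 and m_ℓ ≤ -4:
n=5 → 1; n=6 → 3; n=7 → 6.
Orbitals: 1 + 3 + 6 = 10. Including both spin states (m_s = ±1/2) gives 2 × 10 = 20 states.

20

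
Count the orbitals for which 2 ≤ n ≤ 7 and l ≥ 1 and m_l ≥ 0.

Work shell by shell — for each n, count the (l, m_l) pairs that satisfy l ≥ 1 and m_l ≥ 0:
n=2 → 2; n=3 → 5; n=4 → 9; n=5 → 14; n=6 → 20; n=7 → 27.
Total orbitals: 2 + 5 + 9 + 14 + 20 + 27 = 77.

77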